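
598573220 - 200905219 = 397668001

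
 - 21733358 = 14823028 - 36556386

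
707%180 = 167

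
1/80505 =1/80505 = 0.00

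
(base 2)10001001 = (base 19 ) 74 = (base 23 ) 5M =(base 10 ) 137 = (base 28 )4P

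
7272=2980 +4292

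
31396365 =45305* 693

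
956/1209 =956/1209=0.79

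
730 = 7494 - 6764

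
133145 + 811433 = 944578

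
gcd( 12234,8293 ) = 1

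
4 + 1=5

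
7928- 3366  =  4562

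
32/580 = 8/145 = 0.06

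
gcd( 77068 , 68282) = 2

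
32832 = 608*54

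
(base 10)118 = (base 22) 58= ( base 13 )91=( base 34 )3g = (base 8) 166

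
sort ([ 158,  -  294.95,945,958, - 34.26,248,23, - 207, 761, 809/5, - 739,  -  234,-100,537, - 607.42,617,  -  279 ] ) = [ - 739, - 607.42, -294.95,- 279, - 234, - 207,-100, - 34.26, 23,  158,809/5,248, 537,617,  761,945,958 ]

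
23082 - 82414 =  - 59332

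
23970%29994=23970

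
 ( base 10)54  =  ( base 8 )66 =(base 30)1O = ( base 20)2E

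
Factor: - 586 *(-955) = 559630= 2^1 * 5^1 * 191^1*293^1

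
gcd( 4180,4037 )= 11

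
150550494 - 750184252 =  - 599633758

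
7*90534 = 633738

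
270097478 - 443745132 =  - 173647654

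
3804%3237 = 567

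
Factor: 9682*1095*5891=62455144890=2^1*3^1*5^1 * 43^1*47^1*73^1*103^1*137^1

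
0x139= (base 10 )313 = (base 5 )2223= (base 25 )cd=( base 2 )100111001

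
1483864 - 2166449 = -682585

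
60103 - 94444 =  - 34341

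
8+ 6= 14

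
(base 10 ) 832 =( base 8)1500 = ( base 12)594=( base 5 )11312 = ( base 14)436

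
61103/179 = 341 + 64/179 = 341.36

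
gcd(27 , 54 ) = 27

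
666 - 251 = 415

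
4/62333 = 4/62333= 0.00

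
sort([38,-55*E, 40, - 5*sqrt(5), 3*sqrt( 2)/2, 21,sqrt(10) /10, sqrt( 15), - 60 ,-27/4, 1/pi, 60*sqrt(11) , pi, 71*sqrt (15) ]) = [  -  55*E,-60, - 5*sqrt(5 ), - 27/4, sqrt(10)/10, 1/pi,3*sqrt( 2 )/2,pi, sqrt(15 ), 21,38, 40,60*sqrt ( 11 ), 71 *sqrt( 15) ] 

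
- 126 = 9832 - 9958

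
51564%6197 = 1988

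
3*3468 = 10404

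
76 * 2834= 215384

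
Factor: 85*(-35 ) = - 5^2*7^1 * 17^1 =-2975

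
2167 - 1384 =783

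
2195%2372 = 2195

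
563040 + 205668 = 768708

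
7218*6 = 43308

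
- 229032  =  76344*(  -  3 )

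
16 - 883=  - 867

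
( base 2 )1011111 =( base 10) 95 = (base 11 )87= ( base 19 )50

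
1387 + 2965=4352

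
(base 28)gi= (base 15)211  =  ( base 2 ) 111010010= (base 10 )466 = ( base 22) l4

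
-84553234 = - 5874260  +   -78678974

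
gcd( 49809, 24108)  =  3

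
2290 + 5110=7400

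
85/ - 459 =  - 1+22/27 =- 0.19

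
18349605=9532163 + 8817442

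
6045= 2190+3855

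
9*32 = 288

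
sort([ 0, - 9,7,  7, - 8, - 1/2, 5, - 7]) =[ - 9, - 8, - 7, - 1/2,0, 5,7, 7 ]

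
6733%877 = 594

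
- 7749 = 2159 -9908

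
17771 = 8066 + 9705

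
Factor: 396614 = 2^1*31^1*6397^1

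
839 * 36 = 30204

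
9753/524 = 18 + 321/524= 18.61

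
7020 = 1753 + 5267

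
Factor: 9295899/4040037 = 3098633/1346679 = 3^( -3)*49877^( - 1 )*3098633^1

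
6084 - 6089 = - 5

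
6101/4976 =6101/4976 = 1.23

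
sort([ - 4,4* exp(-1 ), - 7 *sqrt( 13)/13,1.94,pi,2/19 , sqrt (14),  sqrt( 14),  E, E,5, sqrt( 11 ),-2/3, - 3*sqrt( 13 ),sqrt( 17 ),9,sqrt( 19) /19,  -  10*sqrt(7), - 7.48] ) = [- 10 *sqrt( 7), - 3* sqrt( 13), - 7.48, - 4,  -  7*sqrt(13 )/13, - 2/3, 2/19,sqrt( 19)/19,  4 * exp (  -  1),1.94,E,  E,pi,sqrt( 11 ),sqrt(14 ),sqrt ( 14),sqrt(17),  5, 9 ]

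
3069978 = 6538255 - 3468277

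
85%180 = 85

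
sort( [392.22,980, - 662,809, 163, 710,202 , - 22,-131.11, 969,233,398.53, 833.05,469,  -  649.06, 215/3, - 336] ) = [ -662, - 649.06, - 336 , - 131.11, - 22, 215/3,163,202 , 233, 392.22,398.53, 469,  710,809,833.05,969,980 ]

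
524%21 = 20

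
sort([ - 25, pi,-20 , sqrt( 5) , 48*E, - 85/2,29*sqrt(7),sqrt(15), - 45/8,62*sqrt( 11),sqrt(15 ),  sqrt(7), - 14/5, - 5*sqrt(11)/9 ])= [ - 85/2, - 25, - 20, - 45/8, - 14/5, - 5*  sqrt( 11)/9, sqrt(5),sqrt( 7 ),  pi,sqrt( 15)  ,  sqrt( 15 ), 29*sqrt( 7), 48*E,62*sqrt( 11)]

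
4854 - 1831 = 3023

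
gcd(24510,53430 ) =30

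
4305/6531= 205/311 = 0.66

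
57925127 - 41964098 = 15961029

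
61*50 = 3050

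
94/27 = 3 + 13/27 =3.48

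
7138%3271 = 596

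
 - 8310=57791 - 66101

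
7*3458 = 24206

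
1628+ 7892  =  9520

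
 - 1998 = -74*27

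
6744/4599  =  2248/1533 = 1.47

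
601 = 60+541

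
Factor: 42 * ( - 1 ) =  - 2^1*3^1*7^1  =  - 42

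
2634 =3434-800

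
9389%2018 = 1317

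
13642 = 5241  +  8401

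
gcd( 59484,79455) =3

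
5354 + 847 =6201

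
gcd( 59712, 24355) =1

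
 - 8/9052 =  - 1 + 2261/2263 = - 0.00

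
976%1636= 976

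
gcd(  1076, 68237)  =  1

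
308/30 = 10 + 4/15 =10.27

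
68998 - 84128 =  - 15130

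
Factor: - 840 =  - 2^3*3^1*5^1 * 7^1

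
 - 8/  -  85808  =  1/10726 = 0.00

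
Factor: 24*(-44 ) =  - 2^5*3^1*11^1 = - 1056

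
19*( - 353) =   -  6707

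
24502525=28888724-4386199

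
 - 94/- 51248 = 47/25624 = 0.00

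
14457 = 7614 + 6843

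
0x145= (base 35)9a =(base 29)b6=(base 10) 325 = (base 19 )h2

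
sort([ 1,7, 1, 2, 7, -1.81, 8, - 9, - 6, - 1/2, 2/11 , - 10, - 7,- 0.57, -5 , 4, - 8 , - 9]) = [ - 10, - 9, - 9, - 8, - 7, - 6,-5, - 1.81,-0.57,  -  1/2,2/11,1, 1,  2,4, 7 , 7, 8 ]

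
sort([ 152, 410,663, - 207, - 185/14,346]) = [ - 207, - 185/14, 152, 346, 410,663]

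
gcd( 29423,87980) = 1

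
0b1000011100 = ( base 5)4130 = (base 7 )1401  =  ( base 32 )GS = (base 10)540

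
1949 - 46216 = -44267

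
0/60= 0 = 0.00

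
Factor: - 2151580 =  - 2^2*5^1*179^1 * 601^1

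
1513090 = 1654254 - 141164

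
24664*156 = 3847584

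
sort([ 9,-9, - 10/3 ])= [  -  9, - 10/3,9 ]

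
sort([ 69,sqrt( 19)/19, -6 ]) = [ - 6, sqrt( 19) /19  ,  69]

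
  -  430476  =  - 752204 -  - 321728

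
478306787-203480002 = 274826785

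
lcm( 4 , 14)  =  28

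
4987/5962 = 4987/5962 = 0.84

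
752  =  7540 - 6788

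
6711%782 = 455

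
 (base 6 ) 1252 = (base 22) EC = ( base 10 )320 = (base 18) HE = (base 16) 140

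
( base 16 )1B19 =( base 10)6937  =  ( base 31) 76o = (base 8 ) 15431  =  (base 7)26140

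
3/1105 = 3/1105 = 0.00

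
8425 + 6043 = 14468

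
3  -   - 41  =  44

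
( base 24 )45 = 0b1100101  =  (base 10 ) 101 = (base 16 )65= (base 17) 5g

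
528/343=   1 + 185/343 = 1.54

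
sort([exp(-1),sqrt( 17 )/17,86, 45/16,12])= [sqrt( 17 ) /17,exp ( - 1),45/16, 12,  86]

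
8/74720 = 1/9340 = 0.00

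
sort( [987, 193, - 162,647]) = [ - 162,193,647, 987]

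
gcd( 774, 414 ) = 18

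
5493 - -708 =6201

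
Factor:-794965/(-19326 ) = 2^( - 1 )*3^( - 1 )*5^1*3221^ (-1 )*158993^1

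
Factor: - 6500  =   - 2^2*5^3*13^1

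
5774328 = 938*6156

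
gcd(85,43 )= 1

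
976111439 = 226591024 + 749520415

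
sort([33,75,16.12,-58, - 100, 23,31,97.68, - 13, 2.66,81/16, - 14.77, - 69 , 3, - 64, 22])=[ - 100, - 69, - 64,-58, - 14.77, - 13,2.66,3,81/16,16.12,22,23,31 , 33,75, 97.68]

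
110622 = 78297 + 32325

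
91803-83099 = 8704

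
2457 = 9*273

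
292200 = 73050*4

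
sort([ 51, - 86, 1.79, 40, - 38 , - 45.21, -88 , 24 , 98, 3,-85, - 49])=[  -  88, - 86 ,- 85,- 49, - 45.21, - 38,1.79,  3 , 24,40, 51, 98]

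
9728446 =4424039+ 5304407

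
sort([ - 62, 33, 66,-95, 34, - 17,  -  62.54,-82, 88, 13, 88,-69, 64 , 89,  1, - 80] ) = [ - 95,  -  82, - 80,  -  69,-62.54,-62, -17, 1,13,33, 34, 64, 66 , 88,  88, 89] 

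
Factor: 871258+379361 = 1250619 =3^1*416873^1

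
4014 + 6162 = 10176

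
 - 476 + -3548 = -4024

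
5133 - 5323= - 190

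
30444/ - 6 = -5074/1 = -  5074.00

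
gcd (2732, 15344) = 4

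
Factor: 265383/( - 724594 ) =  - 2^(  -  1)*3^3 * 13^( - 1)*29^( - 1) * 31^(-2 )*9829^1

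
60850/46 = 1322 + 19/23 = 1322.83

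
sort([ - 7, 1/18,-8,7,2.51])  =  [-8,-7, 1/18,2.51,7]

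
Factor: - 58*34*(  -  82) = 2^3 * 17^1*29^1*41^1 =161704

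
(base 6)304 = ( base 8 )160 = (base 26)48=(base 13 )88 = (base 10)112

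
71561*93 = 6655173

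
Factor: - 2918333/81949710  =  - 2^(-1) * 3^(-1 )*5^( - 1)*11^1*67^(-1) * 127^1* 2089^1 * 40771^( - 1 ) 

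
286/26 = 11 = 11.00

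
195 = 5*39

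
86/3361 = 86/3361 = 0.03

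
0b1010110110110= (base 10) 5558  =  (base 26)85K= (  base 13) 26b7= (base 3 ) 21121212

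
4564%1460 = 184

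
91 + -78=13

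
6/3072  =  1/512= 0.00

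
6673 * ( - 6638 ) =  - 44295374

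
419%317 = 102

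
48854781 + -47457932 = 1396849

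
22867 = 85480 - 62613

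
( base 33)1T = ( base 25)2c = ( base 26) 2a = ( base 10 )62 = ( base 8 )76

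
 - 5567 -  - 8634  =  3067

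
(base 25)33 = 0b1001110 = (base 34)2A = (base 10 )78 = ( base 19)42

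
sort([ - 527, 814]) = [ - 527,814]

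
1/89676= 1/89676 = 0.00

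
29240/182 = 14620/91 = 160.66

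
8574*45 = 385830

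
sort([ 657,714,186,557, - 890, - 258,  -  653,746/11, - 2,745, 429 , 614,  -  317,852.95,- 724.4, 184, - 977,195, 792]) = [  -  977,  -  890,-724.4, - 653,-317, -258,  -  2, 746/11,184,186,195,429,557,614,657,714, 745, 792,852.95] 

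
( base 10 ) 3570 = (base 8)6762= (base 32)3FI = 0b110111110010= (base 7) 13260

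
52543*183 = 9615369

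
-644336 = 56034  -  700370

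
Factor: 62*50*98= 2^3*5^2*7^2* 31^1 = 303800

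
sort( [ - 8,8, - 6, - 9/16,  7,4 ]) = [ - 8, - 6, - 9/16,4, 7 , 8] 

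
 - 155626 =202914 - 358540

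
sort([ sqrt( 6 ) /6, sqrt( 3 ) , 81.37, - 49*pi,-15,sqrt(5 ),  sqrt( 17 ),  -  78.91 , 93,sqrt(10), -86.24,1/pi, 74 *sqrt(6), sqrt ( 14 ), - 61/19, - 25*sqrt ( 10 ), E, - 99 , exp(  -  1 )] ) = [-49*  pi, - 99, - 86.24,- 25 * sqrt (10 ),-78.91, - 15,-61/19,1/pi,  exp(  -  1 ),sqrt (6)/6, sqrt( 3), sqrt( 5 ),E, sqrt(10),sqrt( 14), sqrt( 17),81.37 , 93, 74 * sqrt(6)] 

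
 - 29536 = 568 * (- 52)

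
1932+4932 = 6864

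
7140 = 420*17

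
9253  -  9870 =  - 617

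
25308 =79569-54261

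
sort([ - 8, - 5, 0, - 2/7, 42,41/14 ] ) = [ - 8, - 5,-2/7, 0, 41/14,42] 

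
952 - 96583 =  - 95631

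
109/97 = 109/97 = 1.12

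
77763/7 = 11109 = 11109.00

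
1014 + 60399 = 61413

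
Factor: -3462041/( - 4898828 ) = 2^( - 2)*491^1*641^1*111337^( - 1) = 314731/445348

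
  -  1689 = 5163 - 6852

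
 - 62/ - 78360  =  31/39180 = 0.00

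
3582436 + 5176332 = 8758768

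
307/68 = 4 + 35/68 = 4.51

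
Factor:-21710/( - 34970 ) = 167/269 = 167^1 * 269^( - 1)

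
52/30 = 26/15 = 1.73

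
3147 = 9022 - 5875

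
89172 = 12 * 7431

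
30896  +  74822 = 105718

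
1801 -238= 1563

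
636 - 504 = 132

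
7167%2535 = 2097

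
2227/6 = 371+1/6 = 371.17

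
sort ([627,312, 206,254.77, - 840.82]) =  [-840.82,  206, 254.77, 312,627]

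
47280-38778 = 8502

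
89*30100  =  2678900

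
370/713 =370/713 = 0.52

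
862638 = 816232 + 46406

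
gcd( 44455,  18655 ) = 5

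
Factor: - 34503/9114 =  - 53/14=   - 2^( - 1)*7^( - 1)*53^1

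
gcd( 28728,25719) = 3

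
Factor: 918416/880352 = 941/902 = 2^(-1 )*11^( -1 )*41^(  -  1 )*941^1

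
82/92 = 41/46 = 0.89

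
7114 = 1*7114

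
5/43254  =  5/43254= 0.00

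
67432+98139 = 165571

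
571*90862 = 51882202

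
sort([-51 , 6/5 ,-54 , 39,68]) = [-54,  -  51, 6/5, 39, 68]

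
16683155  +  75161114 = 91844269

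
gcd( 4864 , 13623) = 19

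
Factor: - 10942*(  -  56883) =622413786 = 2^1*3^1*67^1 * 283^1*5471^1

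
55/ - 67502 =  -1 + 67447/67502 = - 0.00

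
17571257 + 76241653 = 93812910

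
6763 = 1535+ 5228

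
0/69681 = 0 = 0.00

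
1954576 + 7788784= 9743360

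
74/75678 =37/37839 = 0.00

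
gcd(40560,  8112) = 8112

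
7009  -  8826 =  - 1817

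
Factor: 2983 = 19^1*157^1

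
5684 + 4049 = 9733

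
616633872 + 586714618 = 1203348490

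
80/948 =20/237 = 0.08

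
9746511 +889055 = 10635566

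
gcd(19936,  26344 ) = 712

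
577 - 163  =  414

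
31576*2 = 63152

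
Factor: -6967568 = - 2^4*599^1*727^1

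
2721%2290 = 431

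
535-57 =478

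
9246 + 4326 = 13572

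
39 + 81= 120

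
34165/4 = 8541 + 1/4 = 8541.25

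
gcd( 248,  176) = 8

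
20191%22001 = 20191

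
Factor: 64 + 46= 110 = 2^1*5^1*11^1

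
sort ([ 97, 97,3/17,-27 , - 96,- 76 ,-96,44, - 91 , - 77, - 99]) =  [ - 99,-96, - 96, - 91,  -  77,-76, -27,3/17,44, 97 , 97]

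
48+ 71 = 119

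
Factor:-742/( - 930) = 371/465 = 3^( - 1)*5^( - 1 )*7^1 * 31^( - 1)*53^1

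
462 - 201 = 261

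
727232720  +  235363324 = 962596044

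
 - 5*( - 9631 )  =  48155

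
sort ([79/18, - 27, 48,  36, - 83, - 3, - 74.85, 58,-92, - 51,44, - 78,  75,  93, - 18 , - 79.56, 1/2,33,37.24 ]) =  [ - 92, -83 , - 79.56, - 78, - 74.85 ,-51, - 27, - 18,- 3,1/2, 79/18,33, 36, 37.24,44,48 , 58, 75,93 ]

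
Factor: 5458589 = 191^1*28579^1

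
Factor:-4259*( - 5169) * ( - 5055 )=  - 111284667405 =-  3^2 * 5^1*337^1 * 1723^1 * 4259^1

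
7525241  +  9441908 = 16967149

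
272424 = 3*90808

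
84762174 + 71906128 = 156668302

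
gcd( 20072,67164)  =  772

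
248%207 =41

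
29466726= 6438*4577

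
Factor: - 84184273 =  - 677^1 * 124349^1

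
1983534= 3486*569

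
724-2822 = -2098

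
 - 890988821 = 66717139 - 957705960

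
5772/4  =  1443= 1443.00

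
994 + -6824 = - 5830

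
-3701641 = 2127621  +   -5829262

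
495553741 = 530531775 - 34978034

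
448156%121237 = 84445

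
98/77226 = 49/38613   =  0.00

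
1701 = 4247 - 2546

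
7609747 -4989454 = 2620293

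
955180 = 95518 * 10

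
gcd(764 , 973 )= 1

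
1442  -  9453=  - 8011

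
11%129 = 11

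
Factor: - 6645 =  - 3^1*5^1 *443^1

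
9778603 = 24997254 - 15218651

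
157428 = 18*8746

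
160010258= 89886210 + 70124048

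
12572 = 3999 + 8573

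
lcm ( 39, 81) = 1053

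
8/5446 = 4/2723 = 0.00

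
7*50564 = 353948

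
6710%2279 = 2152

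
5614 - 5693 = - 79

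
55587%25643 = 4301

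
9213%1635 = 1038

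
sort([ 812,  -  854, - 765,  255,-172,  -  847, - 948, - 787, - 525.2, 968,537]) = [ - 948,-854, - 847, - 787,- 765, - 525.2 ,-172,255,537 , 812,968 ] 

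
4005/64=62+ 37/64 =62.58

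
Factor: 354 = 2^1*3^1* 59^1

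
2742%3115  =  2742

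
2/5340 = 1/2670= 0.00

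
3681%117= 54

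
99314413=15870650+83443763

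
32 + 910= 942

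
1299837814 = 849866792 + 449971022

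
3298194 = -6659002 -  - 9957196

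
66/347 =66/347 = 0.19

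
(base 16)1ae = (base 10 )430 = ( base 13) 271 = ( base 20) 11a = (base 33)D1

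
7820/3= 2606 + 2/3 = 2606.67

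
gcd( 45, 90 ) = 45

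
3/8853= 1/2951 = 0.00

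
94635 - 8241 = 86394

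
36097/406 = 88 + 369/406 = 88.91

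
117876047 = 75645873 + 42230174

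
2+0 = 2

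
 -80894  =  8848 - 89742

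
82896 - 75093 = 7803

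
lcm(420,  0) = 0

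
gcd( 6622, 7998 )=86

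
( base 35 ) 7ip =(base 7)35624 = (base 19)16AF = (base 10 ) 9230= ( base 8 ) 22016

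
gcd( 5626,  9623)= 1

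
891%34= 7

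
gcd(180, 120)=60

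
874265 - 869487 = 4778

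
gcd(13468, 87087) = 91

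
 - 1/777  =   -1 + 776/777 = - 0.00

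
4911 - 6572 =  - 1661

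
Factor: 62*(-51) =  - 2^1*3^1 * 17^1*31^1=-3162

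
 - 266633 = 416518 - 683151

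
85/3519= 5/207=0.02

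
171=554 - 383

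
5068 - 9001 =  - 3933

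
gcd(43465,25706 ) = 1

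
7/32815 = 7/32815 = 0.00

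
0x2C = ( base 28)1g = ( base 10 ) 44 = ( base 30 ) 1E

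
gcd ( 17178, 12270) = 2454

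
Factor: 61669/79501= 83/107 = 83^1* 107^( -1)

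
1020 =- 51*(- 20 )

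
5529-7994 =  - 2465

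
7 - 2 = 5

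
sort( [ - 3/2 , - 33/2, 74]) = [ - 33/2 ,-3/2,74]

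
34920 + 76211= 111131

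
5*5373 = 26865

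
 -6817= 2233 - 9050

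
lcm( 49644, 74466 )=148932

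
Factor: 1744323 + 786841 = 2^2*17^1*37223^1 = 2531164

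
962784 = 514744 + 448040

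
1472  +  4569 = 6041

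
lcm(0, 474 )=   0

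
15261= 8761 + 6500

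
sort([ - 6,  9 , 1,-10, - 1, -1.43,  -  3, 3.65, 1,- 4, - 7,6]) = [ - 10, - 7, - 6,-4,-3, - 1.43,-1, 1,1, 3.65, 6, 9 ]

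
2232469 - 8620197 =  - 6387728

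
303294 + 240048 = 543342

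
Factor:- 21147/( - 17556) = 2^(-2 )*11^( - 1 )*53^1 =53/44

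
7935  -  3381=4554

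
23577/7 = 3368 + 1/7 = 3368.14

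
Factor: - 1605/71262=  - 5/222 = -2^( -1 )*3^( - 1 )*5^1*37^( - 1)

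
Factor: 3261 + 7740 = 3^1*19^1*193^1= 11001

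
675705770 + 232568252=908274022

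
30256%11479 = 7298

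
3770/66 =1885/33 = 57.12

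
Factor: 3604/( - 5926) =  - 2^1*17^1*53^1* 2963^( - 1) = - 1802/2963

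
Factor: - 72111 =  - 3^1*13^1*43^2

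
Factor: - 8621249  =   - 7^1*13^1*211^1 *449^1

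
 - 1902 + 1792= - 110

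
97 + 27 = 124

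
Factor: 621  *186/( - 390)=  - 3^3* 5^ ( - 1)*13^ ( - 1 )*23^1 * 31^1 = - 19251/65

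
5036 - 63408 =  - 58372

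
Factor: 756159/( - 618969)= - 937/767 =-  13^( - 1) * 59^( -1)*937^1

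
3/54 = 1/18 = 0.06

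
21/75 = 7/25 = 0.28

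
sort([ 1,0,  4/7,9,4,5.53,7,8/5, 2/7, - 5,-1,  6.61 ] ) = [ - 5,  -  1, 0, 2/7,4/7, 1, 8/5, 4,  5.53, 6.61 , 7,9] 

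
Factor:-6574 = - 2^1*19^1*173^1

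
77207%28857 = 19493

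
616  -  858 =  - 242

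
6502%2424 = 1654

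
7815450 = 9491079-1675629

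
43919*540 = 23716260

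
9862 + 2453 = 12315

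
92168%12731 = 3051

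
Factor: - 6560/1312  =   - 5 = -5^1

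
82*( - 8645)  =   - 708890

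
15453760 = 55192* 280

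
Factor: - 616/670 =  - 308/335 = -2^2*5^( -1)*7^1*11^1*67^( - 1)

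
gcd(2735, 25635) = 5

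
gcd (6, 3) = 3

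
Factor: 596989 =17^1 * 35117^1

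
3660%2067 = 1593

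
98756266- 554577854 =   -  455821588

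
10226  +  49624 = 59850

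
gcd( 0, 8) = 8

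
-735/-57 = 245/19 = 12.89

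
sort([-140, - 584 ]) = [ - 584, - 140] 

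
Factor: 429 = 3^1*11^1 * 13^1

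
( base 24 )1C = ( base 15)26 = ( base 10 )36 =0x24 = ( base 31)15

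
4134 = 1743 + 2391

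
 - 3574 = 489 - 4063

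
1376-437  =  939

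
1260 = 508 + 752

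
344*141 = 48504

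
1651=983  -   - 668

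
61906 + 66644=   128550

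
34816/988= 35 + 59/247 = 35.24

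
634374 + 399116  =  1033490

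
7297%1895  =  1612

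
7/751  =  7/751 =0.01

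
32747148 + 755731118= 788478266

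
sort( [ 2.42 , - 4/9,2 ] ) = [ - 4/9,2,2.42]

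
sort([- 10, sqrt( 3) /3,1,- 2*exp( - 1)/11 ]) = [ - 10, -2*exp( - 1)/11,sqrt(3 )/3, 1 ]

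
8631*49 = 422919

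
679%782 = 679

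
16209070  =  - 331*( - 48970)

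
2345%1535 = 810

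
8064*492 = 3967488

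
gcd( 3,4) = 1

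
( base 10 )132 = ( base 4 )2010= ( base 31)48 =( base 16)84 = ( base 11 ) 110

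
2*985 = 1970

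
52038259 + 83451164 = 135489423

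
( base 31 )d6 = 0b110011001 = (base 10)409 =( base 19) 12A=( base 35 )bo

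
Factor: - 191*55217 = - 10546447 =- 191^1*55217^1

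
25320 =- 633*(  -  40 ) 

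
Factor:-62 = -2^1*31^1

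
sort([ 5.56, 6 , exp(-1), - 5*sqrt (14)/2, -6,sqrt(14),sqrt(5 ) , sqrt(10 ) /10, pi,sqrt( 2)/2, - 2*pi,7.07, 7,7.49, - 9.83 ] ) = [-9.83,- 5*sqrt(14)/2, - 2*pi,- 6,  sqrt( 10)/10,  exp( - 1),sqrt( 2)/2,sqrt( 5),pi , sqrt(14),5.56, 6,7,7.07,7.49]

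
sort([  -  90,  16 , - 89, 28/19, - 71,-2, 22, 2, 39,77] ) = [-90, - 89, - 71 , - 2  ,  28/19,2,16, 22,39 , 77]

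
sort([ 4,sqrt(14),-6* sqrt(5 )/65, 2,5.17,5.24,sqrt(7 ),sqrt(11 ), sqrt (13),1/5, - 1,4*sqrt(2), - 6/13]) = [ - 1, - 6/13, - 6* sqrt(5) /65,1/5,2,sqrt(7 ),sqrt( 11),sqrt(13),  sqrt(14), 4 , 5.17, 5.24, 4 * sqrt(2 )] 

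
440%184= 72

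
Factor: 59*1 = 59^1  =  59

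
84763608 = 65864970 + 18898638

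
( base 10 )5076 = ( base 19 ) E13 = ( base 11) 38a5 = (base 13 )2406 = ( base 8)11724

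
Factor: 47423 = 47^1*1009^1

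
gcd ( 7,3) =1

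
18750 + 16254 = 35004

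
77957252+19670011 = 97627263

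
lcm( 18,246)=738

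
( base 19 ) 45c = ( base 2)11000001111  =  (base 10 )1551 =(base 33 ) 1E0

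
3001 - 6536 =  -  3535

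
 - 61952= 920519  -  982471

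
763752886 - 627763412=135989474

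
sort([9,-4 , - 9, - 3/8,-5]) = [ - 9, - 5 , - 4,-3/8,9]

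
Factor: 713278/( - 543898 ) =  - 17^( - 2)*379^1 = - 379/289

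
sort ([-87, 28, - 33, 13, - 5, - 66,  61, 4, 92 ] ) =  [ - 87, - 66,-33,-5, 4,13, 28, 61,92]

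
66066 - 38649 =27417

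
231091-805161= - 574070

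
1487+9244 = 10731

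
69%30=9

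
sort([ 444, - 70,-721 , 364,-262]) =[-721, - 262, - 70,364,  444]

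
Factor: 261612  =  2^2*3^2 * 13^2*43^1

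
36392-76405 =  - 40013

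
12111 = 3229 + 8882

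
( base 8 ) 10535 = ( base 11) 3381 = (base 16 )115D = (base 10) 4445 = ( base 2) 1000101011101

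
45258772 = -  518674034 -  -563932806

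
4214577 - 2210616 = 2003961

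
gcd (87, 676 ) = 1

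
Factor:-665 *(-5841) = 3^2 * 5^1*7^1*11^1*19^1*59^1 = 3884265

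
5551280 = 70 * 79304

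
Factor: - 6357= - 3^1*13^1*163^1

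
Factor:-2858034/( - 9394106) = 1429017/4697053=   3^1*71^1 *83^( - 1 )*6709^1*56591^( - 1 ) 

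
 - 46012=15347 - 61359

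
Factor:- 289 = -17^2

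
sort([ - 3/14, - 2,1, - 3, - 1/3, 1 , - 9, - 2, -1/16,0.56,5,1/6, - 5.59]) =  [ - 9, - 5.59,  -  3, - 2, - 2, - 1/3, - 3/14, - 1/16,1/6,0.56,1, 1,5]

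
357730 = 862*415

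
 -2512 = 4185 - 6697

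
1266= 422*3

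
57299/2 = 57299/2= 28649.50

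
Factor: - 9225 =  - 3^2 * 5^2 * 41^1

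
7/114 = 7/114 = 0.06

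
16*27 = 432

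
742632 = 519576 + 223056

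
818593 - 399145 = 419448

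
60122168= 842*71404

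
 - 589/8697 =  - 1+8108/8697 = - 0.07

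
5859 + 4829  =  10688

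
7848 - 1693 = 6155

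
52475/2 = 26237 + 1/2  =  26237.50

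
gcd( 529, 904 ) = 1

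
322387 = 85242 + 237145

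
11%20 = 11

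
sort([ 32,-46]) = [ - 46 , 32] 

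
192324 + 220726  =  413050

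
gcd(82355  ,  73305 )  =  905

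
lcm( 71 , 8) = 568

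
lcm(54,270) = 270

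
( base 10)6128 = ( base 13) 2a35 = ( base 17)1438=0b1011111110000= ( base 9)8358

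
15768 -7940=7828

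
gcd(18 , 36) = 18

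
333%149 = 35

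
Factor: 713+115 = 2^2*3^2*23^1=828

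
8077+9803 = 17880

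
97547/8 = 97547/8 = 12193.38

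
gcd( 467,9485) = 1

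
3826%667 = 491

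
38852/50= 19426/25 =777.04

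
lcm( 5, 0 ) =0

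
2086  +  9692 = 11778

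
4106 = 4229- 123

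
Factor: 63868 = 2^2*7^1*2281^1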